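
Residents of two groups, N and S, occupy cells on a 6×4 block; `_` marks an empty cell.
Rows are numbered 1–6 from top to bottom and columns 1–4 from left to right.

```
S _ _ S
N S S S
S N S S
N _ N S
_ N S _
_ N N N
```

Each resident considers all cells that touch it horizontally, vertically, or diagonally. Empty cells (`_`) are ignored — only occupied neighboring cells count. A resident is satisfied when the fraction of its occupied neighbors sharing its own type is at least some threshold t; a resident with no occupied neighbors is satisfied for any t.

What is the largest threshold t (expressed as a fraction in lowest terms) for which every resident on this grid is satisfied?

1/6

(1,1)S 1/2
(1,4)S 2/2
(2,1)N 1/4
(2,2)S 4/6
(2,3)S 5/6
(2,4)S 4/4
(3,1)S 1/4
(3,2)N 3/7
(3,3)S 5/7
(3,4)S 4/5
(4,1)N 2/3
(4,3)N 2/6
(4,4)S 3/4
(5,2)N 4/5
(5,3)S 1/6
(6,2)N 2/3
(6,3)N 3/4
(6,4)N 1/2
The smallest same-type fraction is 1/6 at (5,3), which reduces to 1/6. Any threshold above that leaves this resident unsatisfied.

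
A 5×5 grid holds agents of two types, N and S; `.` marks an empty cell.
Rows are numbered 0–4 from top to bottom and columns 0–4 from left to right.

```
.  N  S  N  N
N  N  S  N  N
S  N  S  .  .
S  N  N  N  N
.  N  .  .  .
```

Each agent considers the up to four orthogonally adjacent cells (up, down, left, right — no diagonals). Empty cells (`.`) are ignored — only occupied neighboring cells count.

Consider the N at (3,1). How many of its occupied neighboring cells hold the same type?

Occupied neighbors of (3,1): (2,1)=N, (4,1)=N, (3,0)=S, (3,2)=N.
Same type (N): 3 of 4.

3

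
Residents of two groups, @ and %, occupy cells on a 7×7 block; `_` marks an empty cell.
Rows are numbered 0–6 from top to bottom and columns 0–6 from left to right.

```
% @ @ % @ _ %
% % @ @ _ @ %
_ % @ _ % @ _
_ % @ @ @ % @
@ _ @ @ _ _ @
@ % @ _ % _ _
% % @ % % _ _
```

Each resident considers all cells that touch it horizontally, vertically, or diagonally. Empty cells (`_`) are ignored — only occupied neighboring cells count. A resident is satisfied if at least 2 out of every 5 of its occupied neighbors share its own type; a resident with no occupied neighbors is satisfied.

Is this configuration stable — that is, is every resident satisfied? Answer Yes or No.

Row 0: (0,0)% 2/3 ok · (0,1)@ 2/5 ok · (0,2)@ 3/5 ok · (0,3)% 0/4 unhappy · (0,4)@ 2/3 ok · (0,6)% 1/2 ok
Row 1: (1,0)% 3/4 ok · (1,1)% 3/7 ok · (1,2)@ 4/7 ok · (1,3)@ 4/6 ok · (1,5)@ 2/5 ok · (1,6)% 1/3 unhappy
Row 2: (2,1)% 3/6 ok · (2,2)@ 4/7 ok · (2,4)% 1/6 unhappy · (2,5)@ 3/6 ok
Row 3: (3,1)% 1/5 unhappy · (3,2)@ 4/6 ok · (3,3)@ 5/6 ok · (3,4)@ 3/5 ok · (3,5)% 1/5 unhappy · (3,6)@ 2/3 ok
Row 4: (4,0)@ 1/3 unhappy · (4,2)@ 4/6 ok · (4,3)@ 5/6 ok · (4,6)@ 1/2 ok
Row 5: (5,0)@ 1/4 unhappy · (5,1)% 2/7 unhappy · (5,2)@ 3/6 ok · (5,4)% 2/3 ok
Row 6: (6,0)% 2/3 ok · (6,1)% 2/5 ok · (6,2)@ 1/4 unhappy · (6,3)% 2/4 ok · (6,4)% 2/2 ok
For instance (0,3) has only 0/4 same-type neighbors, below 2/5.

No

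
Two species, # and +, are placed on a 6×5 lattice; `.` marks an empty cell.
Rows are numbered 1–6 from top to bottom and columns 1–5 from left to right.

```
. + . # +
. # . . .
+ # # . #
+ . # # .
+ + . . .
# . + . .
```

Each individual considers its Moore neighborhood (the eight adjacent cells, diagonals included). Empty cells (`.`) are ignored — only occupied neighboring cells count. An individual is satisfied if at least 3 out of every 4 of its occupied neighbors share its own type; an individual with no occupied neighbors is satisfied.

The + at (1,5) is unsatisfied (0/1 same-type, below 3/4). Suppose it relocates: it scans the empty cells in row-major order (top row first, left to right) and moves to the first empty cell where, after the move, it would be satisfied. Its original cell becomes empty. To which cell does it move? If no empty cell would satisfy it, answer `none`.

Vacating (1,5). Empty cells in order:
  (1,1): 1/2 same-type → still unsatisfied.
  (1,3): 1/3 same-type → still unsatisfied.
  (2,1): 2/4 same-type → still unsatisfied.
  (2,3): 1/5 same-type → still unsatisfied.
  (2,4): 0/3 same-type → still unsatisfied.
  (2,5): 0/2 same-type → still unsatisfied.
  (3,4): 0/4 same-type → still unsatisfied.
  (4,2): 4/7 same-type → still unsatisfied.
  (4,5): 0/2 same-type → still unsatisfied.
  (5,3): 2/4 same-type → still unsatisfied.
  (5,4): 1/3 same-type → still unsatisfied.
  (5,5): 0/1 same-type → still unsatisfied.
  (6,2): 3/4 same-type → satisfied — stop here.

(6,2)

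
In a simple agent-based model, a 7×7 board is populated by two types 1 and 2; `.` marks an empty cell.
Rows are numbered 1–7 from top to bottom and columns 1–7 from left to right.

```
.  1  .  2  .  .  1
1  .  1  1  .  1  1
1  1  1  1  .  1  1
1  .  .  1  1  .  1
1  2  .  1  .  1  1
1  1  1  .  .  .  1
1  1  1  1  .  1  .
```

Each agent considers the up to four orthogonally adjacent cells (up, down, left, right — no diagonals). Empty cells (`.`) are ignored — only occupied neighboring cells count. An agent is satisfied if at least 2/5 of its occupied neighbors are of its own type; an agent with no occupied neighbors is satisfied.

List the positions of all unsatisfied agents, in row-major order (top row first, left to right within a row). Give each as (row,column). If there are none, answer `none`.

(1,4), (5,2)

(1,2)1 0/0 ok
(1,4)2 0/1 unhappy
(1,7)1 1/1 ok
(2,1)1 1/1 ok
(2,3)1 2/2 ok
(2,4)1 2/3 ok
(2,6)1 2/2 ok
(2,7)1 3/3 ok
(3,1)1 3/3 ok
(3,2)1 2/2 ok
(3,3)1 3/3 ok
(3,4)1 3/3 ok
(3,6)1 2/2 ok
(3,7)1 3/3 ok
(4,1)1 2/2 ok
(4,4)1 3/3 ok
(4,5)1 1/1 ok
(4,7)1 2/2 ok
(5,1)1 2/3 ok
(5,2)2 0/2 unhappy
(5,4)1 1/1 ok
(5,6)1 1/1 ok
(5,7)1 3/3 ok
(6,1)1 3/3 ok
(6,2)1 3/4 ok
(6,3)1 2/2 ok
(6,7)1 1/1 ok
(7,1)1 2/2 ok
(7,2)1 3/3 ok
(7,3)1 3/3 ok
(7,4)1 1/1 ok
(7,6)1 0/0 ok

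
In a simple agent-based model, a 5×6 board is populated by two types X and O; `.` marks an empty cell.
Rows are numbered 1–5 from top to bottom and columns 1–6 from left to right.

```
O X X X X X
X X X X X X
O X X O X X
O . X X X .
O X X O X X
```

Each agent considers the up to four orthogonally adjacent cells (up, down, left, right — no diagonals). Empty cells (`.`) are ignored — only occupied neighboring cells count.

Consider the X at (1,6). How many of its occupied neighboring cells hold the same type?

Occupied neighbors of (1,6): (2,6)=X, (1,5)=X.
Same type (X): 2 of 2.

2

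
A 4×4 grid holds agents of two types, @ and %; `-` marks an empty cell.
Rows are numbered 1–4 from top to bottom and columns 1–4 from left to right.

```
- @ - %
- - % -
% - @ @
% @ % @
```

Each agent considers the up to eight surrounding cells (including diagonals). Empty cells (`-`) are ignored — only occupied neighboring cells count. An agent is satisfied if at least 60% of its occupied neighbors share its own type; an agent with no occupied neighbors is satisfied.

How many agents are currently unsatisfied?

Row 1: (1,2)@ 0/1 unhappy · (1,4)% 1/1 ok
Row 2: (2,3)% 1/4 unhappy
Row 3: (3,1)% 1/2 unhappy · (3,3)@ 3/5 ok · (3,4)@ 2/4 unhappy
Row 4: (4,1)% 1/2 unhappy · (4,2)@ 1/4 unhappy · (4,3)% 0/4 unhappy · (4,4)@ 2/3 ok
Unsatisfied: (1,2), (2,3), (3,1), (3,4), (4,1), (4,2), (4,3) — 7 in total.

7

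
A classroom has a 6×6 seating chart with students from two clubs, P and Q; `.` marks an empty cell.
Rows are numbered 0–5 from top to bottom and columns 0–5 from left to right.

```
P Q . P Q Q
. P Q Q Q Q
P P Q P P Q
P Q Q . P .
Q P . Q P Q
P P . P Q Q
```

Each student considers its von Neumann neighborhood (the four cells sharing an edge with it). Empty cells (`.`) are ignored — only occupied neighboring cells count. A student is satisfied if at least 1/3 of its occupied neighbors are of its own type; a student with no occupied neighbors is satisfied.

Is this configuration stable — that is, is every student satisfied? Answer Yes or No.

(0,0)P 0/1 unhappy
(0,1)Q 0/2 unhappy
(0,3)P 0/2 unhappy
(0,4)Q 2/3 ok
(0,5)Q 2/2 ok
(1,1)P 1/3 ok
(1,2)Q 2/3 ok
(1,3)Q 2/4 ok
(1,4)Q 3/4 ok
(1,5)Q 3/3 ok
(2,0)P 2/2 ok
(2,1)P 2/4 ok
(2,2)Q 2/4 ok
(2,3)P 1/3 ok
(2,4)P 2/4 ok
(2,5)Q 1/2 ok
(3,0)P 1/3 ok
(3,1)Q 1/4 unhappy
(3,2)Q 2/2 ok
(3,4)P 2/2 ok
(4,0)Q 0/3 unhappy
(4,1)P 1/3 ok
(4,3)Q 0/2 unhappy
(4,4)P 1/4 unhappy
(4,5)Q 1/2 ok
(5,0)P 1/2 ok
(5,1)P 2/2 ok
(5,3)P 0/2 unhappy
(5,4)Q 1/3 ok
(5,5)Q 2/2 ok
For instance (0,0) has only 0/1 same-type neighbors, below 1/3.

No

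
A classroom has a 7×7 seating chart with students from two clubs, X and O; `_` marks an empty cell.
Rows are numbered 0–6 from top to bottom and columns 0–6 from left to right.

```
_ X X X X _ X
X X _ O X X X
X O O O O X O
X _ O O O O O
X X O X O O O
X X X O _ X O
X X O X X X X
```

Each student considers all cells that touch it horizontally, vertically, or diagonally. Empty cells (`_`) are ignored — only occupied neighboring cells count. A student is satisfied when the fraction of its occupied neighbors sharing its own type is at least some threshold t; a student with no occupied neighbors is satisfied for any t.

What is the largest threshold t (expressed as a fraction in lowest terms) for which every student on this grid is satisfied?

1/7

Row 0: (0,1)X 3/3 · (0,2)X 3/4 · (0,3)X 3/4 · (0,4)X 3/4 · (0,6)X 2/2
Row 1: (1,0)X 3/4 · (1,1)X 4/6 · (1,3)O 3/7 · (1,4)X 4/7 · (1,5)X 5/7 · (1,6)X 3/4
Row 2: (2,0)X 3/4 · (2,1)O 2/6 · (2,2)O 5/6 · (2,3)O 6/7 · (2,4)O 5/8 · (2,5)X 3/8 · (2,6)O 2/5
Row 3: (3,0)X 3/4 · (3,2)O 5/7 · (3,3)O 7/8 · (3,4)O 6/8 · (3,5)O 7/8 · (3,6)O 4/5
Row 4: (4,0)X 4/4 · (4,1)X 5/7 · (4,2)O 3/7 · (4,3)X 1/7 · (4,4)O 5/7 · (4,5)O 6/7 · (4,6)O 4/5
Row 5: (5,0)X 5/5 · (5,1)X 6/8 · (5,2)X 5/8 · (5,3)O 3/7 · (5,5)X 3/7 · (5,6)O 2/5
Row 6: (6,0)X 3/3 · (6,1)X 4/5 · (6,2)O 1/5 · (6,3)X 2/4 · (6,4)X 3/4 · (6,5)X 3/4 · (6,6)X 2/3
The smallest same-type fraction is 1/7 at (4,3), which reduces to 1/7. Any threshold above that leaves this student unsatisfied.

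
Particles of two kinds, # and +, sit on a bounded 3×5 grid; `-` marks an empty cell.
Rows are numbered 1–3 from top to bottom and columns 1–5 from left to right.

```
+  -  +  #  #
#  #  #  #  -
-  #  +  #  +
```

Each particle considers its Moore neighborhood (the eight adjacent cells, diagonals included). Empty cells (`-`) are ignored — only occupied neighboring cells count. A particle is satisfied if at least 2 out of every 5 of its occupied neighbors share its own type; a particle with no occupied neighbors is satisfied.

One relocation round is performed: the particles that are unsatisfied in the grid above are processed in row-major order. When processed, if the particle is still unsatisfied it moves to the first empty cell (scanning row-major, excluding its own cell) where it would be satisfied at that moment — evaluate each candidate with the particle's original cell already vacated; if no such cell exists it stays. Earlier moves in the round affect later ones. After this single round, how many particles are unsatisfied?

Initially unsatisfied (in order): (1,1), (1,3), (3,3), (3,5).
  (1,1): no empty cell satisfies it; stays.
  (1,3): no empty cell satisfies it; stays.
  (3,3) → (1,2).
  (3,5): no empty cell satisfies it; stays.
Resulting grid:
+ + + # #
# # # # -
- # - # +
Unsatisfied now: (1,1), (1,3), (3,5).

3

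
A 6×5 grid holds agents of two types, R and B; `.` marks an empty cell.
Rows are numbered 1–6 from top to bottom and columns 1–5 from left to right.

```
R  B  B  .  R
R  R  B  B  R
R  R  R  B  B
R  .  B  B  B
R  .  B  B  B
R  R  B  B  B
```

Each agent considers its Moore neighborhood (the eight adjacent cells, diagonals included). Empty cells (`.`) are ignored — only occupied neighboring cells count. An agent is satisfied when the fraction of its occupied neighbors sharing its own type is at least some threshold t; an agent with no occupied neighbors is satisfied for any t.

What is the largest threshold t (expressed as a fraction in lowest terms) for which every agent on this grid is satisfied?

1/4

Row 1: (1,1)R 2/3 · (1,2)B 2/5 · (1,3)B 3/4 · (1,5)R 1/2
Row 2: (2,1)R 4/5 · (2,2)R 5/8 · (2,3)B 4/7 · (2,4)B 4/7 · (2,5)R 1/4
Row 3: (3,1)R 4/4 · (3,2)R 5/7 · (3,3)R 2/7 · (3,4)B 6/8 · (3,5)B 4/5
Row 4: (4,1)R 3/3 · (4,3)B 4/6 · (4,4)B 7/8 · (4,5)B 5/5
Row 5: (5,1)R 3/3 · (5,3)B 5/6 · (5,4)B 8/8 · (5,5)B 5/5
Row 6: (6,1)R 2/2 · (6,2)R 2/4 · (6,3)B 3/4 · (6,4)B 5/5 · (6,5)B 3/3
The smallest same-type fraction is 1/4 at (2,5), which reduces to 1/4. Any threshold above that leaves this agent unsatisfied.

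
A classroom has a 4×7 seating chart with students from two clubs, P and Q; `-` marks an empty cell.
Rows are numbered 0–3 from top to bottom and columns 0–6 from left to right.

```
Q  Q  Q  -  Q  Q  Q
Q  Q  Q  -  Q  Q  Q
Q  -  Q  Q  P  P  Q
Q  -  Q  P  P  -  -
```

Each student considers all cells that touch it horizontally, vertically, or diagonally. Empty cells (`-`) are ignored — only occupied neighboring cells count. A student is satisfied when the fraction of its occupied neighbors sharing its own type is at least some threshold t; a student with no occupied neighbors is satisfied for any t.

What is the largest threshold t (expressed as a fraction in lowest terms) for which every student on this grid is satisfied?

Row 0: (0,0)Q 3/3 · (0,1)Q 5/5 · (0,2)Q 3/3 · (0,4)Q 3/3 · (0,5)Q 5/5 · (0,6)Q 3/3
Row 1: (1,0)Q 4/4 · (1,1)Q 7/7 · (1,2)Q 5/5 · (1,4)Q 4/6 · (1,5)Q 6/8 · (1,6)Q 4/5
Row 2: (2,0)Q 3/3 · (2,2)Q 4/5 · (2,3)Q 4/7 · (2,4)P 3/6 · (2,5)P 2/6 · (2,6)Q 2/3
Row 3: (3,0)Q 1/1 · (3,2)Q 2/3 · (3,3)P 2/5 · (3,4)P 3/4
The smallest same-type fraction is 2/6 at (2,5), which reduces to 1/3. Any threshold above that leaves this student unsatisfied.

1/3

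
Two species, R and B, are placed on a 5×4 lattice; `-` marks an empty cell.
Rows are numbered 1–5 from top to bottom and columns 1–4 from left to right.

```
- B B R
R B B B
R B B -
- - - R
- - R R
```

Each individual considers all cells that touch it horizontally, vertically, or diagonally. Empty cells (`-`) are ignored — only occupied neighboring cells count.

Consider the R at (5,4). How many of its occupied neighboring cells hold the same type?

2

Occupied neighbors of (5,4): (4,4)=R, (5,3)=R.
Same type (R): 2 of 2.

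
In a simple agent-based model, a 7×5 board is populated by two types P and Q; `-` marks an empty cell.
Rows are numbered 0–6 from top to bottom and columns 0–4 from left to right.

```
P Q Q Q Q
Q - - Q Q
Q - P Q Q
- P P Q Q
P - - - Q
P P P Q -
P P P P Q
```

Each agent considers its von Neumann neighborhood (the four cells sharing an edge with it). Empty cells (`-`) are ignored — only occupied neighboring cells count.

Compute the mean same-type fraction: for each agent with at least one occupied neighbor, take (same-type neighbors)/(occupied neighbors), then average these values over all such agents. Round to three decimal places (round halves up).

0.762

(0,0)P 0/2
(0,1)Q 1/2
(0,2)Q 2/2
(0,3)Q 3/3
(0,4)Q 2/2
(1,0)Q 1/2
(1,3)Q 3/3
(1,4)Q 3/3
(2,0)Q 1/1
(2,2)P 1/2
(2,3)Q 3/4
(2,4)Q 3/3
(3,1)P 1/1
(3,2)P 2/3
(3,3)Q 2/3
(3,4)Q 3/3
(4,0)P 1/1
(4,4)Q 1/1
(5,0)P 3/3
(5,1)P 3/3
(5,2)P 2/3
(5,3)Q 0/2
(6,0)P 2/2
(6,1)P 3/3
(6,2)P 3/3
(6,3)P 1/3
(6,4)Q 0/1
Sum over 27 agents: 0/2 + 1/2 + 2/2 + 3/3 + 2/2 + 1/2 + 3/3 + 3/3 + 1/1 + 1/2 + 3/4 + 3/3 + 1/1 + 2/3 + 2/3 + 3/3 + 1/1 + 1/1 + 3/3 + 3/3 + 2/3 + 0/2 + 2/2 + 3/3 + 3/3 + 1/3 + 0/1 = 247/12; mean = 247/12 ÷ 27 = 247/324 = 0.762345… → 0.762.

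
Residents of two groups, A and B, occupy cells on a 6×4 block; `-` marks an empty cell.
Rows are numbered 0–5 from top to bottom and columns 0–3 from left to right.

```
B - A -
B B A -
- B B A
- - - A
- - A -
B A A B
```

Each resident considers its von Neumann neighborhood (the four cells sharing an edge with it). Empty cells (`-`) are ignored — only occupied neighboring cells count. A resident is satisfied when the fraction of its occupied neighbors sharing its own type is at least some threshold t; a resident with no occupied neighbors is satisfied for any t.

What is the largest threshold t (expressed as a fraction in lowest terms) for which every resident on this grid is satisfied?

0/1

Row 0: (0,0)B 1/1 · (0,2)A 1/1
Row 1: (1,0)B 2/2 · (1,1)B 2/3 · (1,2)A 1/3
Row 2: (2,1)B 2/2 · (2,2)B 1/3 · (2,3)A 1/2
Row 3: (3,3)A 1/1
Row 4: (4,2)A 1/1
Row 5: (5,0)B 0/1 · (5,1)A 1/2 · (5,2)A 2/3 · (5,3)B 0/1
The smallest same-type fraction is 0/1 at (5,0), which reduces to 0/1. Any threshold above that leaves this resident unsatisfied.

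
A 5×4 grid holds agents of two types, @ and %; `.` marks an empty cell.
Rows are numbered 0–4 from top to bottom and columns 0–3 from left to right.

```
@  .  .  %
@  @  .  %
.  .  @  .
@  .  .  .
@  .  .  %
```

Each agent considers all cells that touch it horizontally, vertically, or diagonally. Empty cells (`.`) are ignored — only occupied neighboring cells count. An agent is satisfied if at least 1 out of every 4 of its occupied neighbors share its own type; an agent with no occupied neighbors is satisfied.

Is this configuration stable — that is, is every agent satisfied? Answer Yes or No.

(0,0)@ 2/2 ✓
(0,3)% 1/1 ✓
(1,0)@ 2/2 ✓
(1,1)@ 3/3 ✓
(1,3)% 1/2 ✓
(2,2)@ 1/2 ✓
(3,0)@ 1/1 ✓
(4,0)@ 1/1 ✓
(4,3)% 0/0 ✓
All meet the threshold, so the configuration is stable.

Yes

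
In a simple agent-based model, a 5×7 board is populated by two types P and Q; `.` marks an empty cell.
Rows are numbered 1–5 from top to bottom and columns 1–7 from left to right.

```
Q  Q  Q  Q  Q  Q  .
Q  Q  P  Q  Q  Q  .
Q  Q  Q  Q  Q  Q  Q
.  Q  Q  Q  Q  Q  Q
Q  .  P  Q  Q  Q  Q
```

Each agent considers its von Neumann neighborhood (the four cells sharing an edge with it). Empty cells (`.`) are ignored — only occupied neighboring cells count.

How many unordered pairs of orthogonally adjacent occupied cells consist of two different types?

6

Scan each occupied cell's neighbors to the right and below so each pair is counted once.
Row 1: Q(1,1)–Q(1,2)= Q(1,1)–Q(2,1)= Q(1,2)–Q(1,3)= Q(1,2)–Q(2,2)= Q(1,3)–Q(1,4)= Q(1,3)–P(2,3)≠ Q(1,4)–Q(1,5)= Q(1,4)–Q(2,4)= Q(1,5)–Q(1,6)= Q(1,5)–Q(2,5)= Q(1,6)–Q(2,6)=  → 1/11 unlike.
Row 2: Q(2,1)–Q(2,2)= Q(2,1)–Q(3,1)= Q(2,2)–P(2,3)≠ Q(2,2)–Q(3,2)= P(2,3)–Q(2,4)≠ P(2,3)–Q(3,3)≠ Q(2,4)–Q(2,5)= Q(2,4)–Q(3,4)= Q(2,5)–Q(2,6)= Q(2,5)–Q(3,5)= Q(2,6)–Q(3,6)=  → 3/11 unlike.
Row 3: Q(3,1)–Q(3,2)= Q(3,2)–Q(3,3)= Q(3,2)–Q(4,2)= Q(3,3)–Q(3,4)= Q(3,3)–Q(4,3)= Q(3,4)–Q(3,5)= Q(3,4)–Q(4,4)= Q(3,5)–Q(3,6)= Q(3,5)–Q(4,5)= Q(3,6)–Q(3,7)= Q(3,6)–Q(4,6)= Q(3,7)–Q(4,7)=  → 0/12 unlike.
Row 4: Q(4,2)–Q(4,3)= Q(4,3)–Q(4,4)= Q(4,3)–P(5,3)≠ Q(4,4)–Q(4,5)= Q(4,4)–Q(5,4)= Q(4,5)–Q(4,6)= Q(4,5)–Q(5,5)= Q(4,6)–Q(4,7)= Q(4,6)–Q(5,6)= Q(4,7)–Q(5,7)=  → 1/10 unlike.
Row 5: P(5,3)–Q(5,4)≠ Q(5,4)–Q(5,5)= Q(5,5)–Q(5,6)= Q(5,6)–Q(5,7)=  → 1/4 unlike.
Total adjacent occupied pairs: 48; unlike-type pairs: 6.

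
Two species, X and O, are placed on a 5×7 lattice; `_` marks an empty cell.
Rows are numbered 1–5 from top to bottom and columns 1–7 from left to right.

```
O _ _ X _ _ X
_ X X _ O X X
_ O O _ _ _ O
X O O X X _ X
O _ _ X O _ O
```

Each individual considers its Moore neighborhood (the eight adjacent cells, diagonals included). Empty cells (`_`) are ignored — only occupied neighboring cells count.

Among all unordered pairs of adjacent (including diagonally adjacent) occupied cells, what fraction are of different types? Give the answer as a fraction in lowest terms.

4/7

Scan each occupied cell's neighbors to the right and below (and the two forward diagonals) so each pair is counted once.
Row 1: O(1,1)–X(2,2)≠ X(1,4)–O(2,5)≠ X(1,4)–X(2,3)= X(1,7)–X(2,7)= X(1,7)–X(2,6)=  → 2/5 unlike.
Row 2: X(2,2)–X(2,3)= X(2,2)–O(3,2)≠ X(2,2)–O(3,3)≠ X(2,3)–O(3,3)≠ X(2,3)–O(3,2)≠ O(2,5)–X(2,6)≠ X(2,6)–X(2,7)= X(2,6)–O(3,7)≠ X(2,7)–O(3,7)≠  → 7/9 unlike.
Row 3: O(3,2)–O(3,3)= O(3,2)–O(4,2)= O(3,2)–O(4,3)= O(3,2)–X(4,1)≠ O(3,3)–O(4,3)= O(3,3)–X(4,4)≠ O(3,3)–O(4,2)= O(3,7)–X(4,7)≠  → 3/8 unlike.
Row 4: X(4,1)–O(4,2)≠ X(4,1)–O(5,1)≠ O(4,2)–O(4,3)= O(4,2)–O(5,1)= O(4,3)–X(4,4)≠ O(4,3)–X(5,4)≠ X(4,4)–X(4,5)= X(4,4)–X(5,4)= X(4,4)–O(5,5)≠ X(4,5)–O(5,5)≠ X(4,5)–X(5,4)= X(4,7)–O(5,7)≠  → 7/12 unlike.
Row 5: X(5,4)–O(5,5)≠  → 1/1 unlike.
Total adjacent occupied pairs: 35; unlike-type pairs: 20.
20/35 reduces to 4/7.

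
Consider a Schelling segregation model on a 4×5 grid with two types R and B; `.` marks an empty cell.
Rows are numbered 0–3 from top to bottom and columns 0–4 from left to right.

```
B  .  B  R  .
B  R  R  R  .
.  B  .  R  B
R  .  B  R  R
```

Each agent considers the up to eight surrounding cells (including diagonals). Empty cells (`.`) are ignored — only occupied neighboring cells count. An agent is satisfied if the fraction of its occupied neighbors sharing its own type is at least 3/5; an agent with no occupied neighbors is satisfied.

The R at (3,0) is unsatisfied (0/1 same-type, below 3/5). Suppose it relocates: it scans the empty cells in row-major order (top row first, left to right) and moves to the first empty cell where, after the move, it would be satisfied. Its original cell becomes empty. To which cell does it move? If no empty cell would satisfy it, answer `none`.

Vacating (3,0). Empty cells in order:
  (0,1): 2/5 same-type → still unsatisfied.
  (0,4): 2/2 same-type → satisfied — stop here.

(0,4)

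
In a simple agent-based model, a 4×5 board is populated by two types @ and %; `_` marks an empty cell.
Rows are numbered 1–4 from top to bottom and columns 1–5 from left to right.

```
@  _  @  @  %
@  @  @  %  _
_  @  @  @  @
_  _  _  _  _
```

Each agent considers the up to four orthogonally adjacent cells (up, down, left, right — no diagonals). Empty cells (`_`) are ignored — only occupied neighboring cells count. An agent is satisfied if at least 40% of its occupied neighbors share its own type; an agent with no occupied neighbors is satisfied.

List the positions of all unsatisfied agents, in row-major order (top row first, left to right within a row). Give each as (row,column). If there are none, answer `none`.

Row 1: (1,1)@ 1/1 ✓ · (1,3)@ 2/2 ✓ · (1,4)@ 1/3 ✗ · (1,5)% 0/1 ✗
Row 2: (2,1)@ 2/2 ✓ · (2,2)@ 3/3 ✓ · (2,3)@ 3/4 ✓ · (2,4)% 0/3 ✗
Row 3: (3,2)@ 2/2 ✓ · (3,3)@ 3/3 ✓ · (3,4)@ 2/3 ✓ · (3,5)@ 1/1 ✓

(1,4), (1,5), (2,4)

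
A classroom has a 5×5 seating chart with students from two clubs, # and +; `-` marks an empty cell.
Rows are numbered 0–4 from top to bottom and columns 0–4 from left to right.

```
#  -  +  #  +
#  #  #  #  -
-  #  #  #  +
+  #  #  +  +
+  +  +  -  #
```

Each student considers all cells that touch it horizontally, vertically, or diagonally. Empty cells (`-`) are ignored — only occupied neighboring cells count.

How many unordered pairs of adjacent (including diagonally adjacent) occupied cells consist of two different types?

Scan each occupied cell's neighbors to the right and below (and the two forward diagonals) so each pair is counted once.
From row 0: 6 unlike of 10 pairs (running 6/10).
From row 1: 1 unlike of 12 pairs (running 7/22).
From row 2: 5 unlike of 14 pairs (running 12/36).
From row 3: 9 unlike of 14 pairs (running 21/50).
From row 4: 0 unlike of 2 pairs (running 21/52).
Total adjacent occupied pairs: 52; unlike-type pairs: 21.

21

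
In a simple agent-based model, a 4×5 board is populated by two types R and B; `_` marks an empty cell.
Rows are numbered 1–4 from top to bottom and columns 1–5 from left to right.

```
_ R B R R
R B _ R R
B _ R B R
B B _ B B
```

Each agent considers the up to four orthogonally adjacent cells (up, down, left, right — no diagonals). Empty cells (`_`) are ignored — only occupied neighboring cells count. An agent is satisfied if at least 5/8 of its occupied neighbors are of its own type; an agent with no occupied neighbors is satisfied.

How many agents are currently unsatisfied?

9

(1,2)R 0/2 ✗
(1,3)B 0/2 ✗
(1,4)R 2/3 ✓
(1,5)R 2/2 ✓
(2,1)R 0/2 ✗
(2,2)B 0/2 ✗
(2,4)R 2/3 ✓
(2,5)R 3/3 ✓
(3,1)B 1/2 ✗
(3,3)R 0/1 ✗
(3,4)B 1/4 ✗
(3,5)R 1/3 ✗
(4,1)B 2/2 ✓
(4,2)B 1/1 ✓
(4,4)B 2/2 ✓
(4,5)B 1/2 ✗
Unsatisfied: (1,2), (1,3), (2,1), (2,2), (3,1), (3,3), (3,4), (3,5), (4,5) — 9 in total.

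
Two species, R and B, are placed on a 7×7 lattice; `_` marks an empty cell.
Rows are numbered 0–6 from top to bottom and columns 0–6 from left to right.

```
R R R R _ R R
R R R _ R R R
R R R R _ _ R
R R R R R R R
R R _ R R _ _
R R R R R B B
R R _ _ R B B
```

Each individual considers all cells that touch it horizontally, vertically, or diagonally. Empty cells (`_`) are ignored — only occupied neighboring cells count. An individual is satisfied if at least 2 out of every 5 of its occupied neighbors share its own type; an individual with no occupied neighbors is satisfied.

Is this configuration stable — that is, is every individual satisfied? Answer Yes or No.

Row 0: (0,0)R 3/3 ✓ · (0,1)R 5/5 ✓ · (0,2)R 4/4 ✓ · (0,3)R 3/3 ✓ · (0,5)R 4/4 ✓ · (0,6)R 3/3 ✓
Row 1: (1,0)R 5/5 ✓ · (1,1)R 8/8 ✓ · (1,2)R 7/7 ✓ · (1,4)R 4/4 ✓ · (1,5)R 5/5 ✓ · (1,6)R 4/4 ✓
Row 2: (2,0)R 5/5 ✓ · (2,1)R 8/8 ✓ · (2,2)R 7/7 ✓ · (2,3)R 6/6 ✓ · (2,6)R 4/4 ✓
Row 3: (3,0)R 5/5 ✓ · (3,1)R 7/7 ✓ · (3,2)R 7/7 ✓ · (3,3)R 6/6 ✓ · (3,4)R 5/5 ✓ · (3,5)R 4/4 ✓ · (3,6)R 2/2 ✓
Row 4: (4,0)R 5/5 ✓ · (4,1)R 7/7 ✓ · (4,3)R 7/7 ✓ · (4,4)R 6/7 ✓
Row 5: (5,0)R 5/5 ✓ · (5,1)R 6/6 ✓ · (5,2)R 5/5 ✓ · (5,3)R 5/5 ✓ · (5,4)R 4/6 ✓ · (5,5)B 3/6 ✓ · (5,6)B 3/3 ✓
Row 6: (6,0)R 3/3 ✓ · (6,1)R 4/4 ✓ · (6,4)R 2/4 ✓ · (6,5)B 3/5 ✓ · (6,6)B 3/3 ✓
All meet the threshold, so the configuration is stable.

Yes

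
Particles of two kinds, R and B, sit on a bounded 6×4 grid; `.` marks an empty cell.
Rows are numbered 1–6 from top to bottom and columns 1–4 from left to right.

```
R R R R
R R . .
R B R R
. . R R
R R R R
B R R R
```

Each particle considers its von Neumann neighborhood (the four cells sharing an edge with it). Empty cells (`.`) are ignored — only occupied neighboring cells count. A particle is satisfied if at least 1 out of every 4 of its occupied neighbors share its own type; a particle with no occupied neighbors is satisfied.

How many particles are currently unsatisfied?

(1,1)R 2/2 satisfied
(1,2)R 3/3 satisfied
(1,3)R 2/2 satisfied
(1,4)R 1/1 satisfied
(2,1)R 3/3 satisfied
(2,2)R 2/3 satisfied
(3,1)R 1/2 satisfied
(3,2)B 0/3 not
(3,3)R 2/3 satisfied
(3,4)R 2/2 satisfied
(4,3)R 3/3 satisfied
(4,4)R 3/3 satisfied
(5,1)R 1/2 satisfied
(5,2)R 3/3 satisfied
(5,3)R 4/4 satisfied
(5,4)R 3/3 satisfied
(6,1)B 0/2 not
(6,2)R 2/3 satisfied
(6,3)R 3/3 satisfied
(6,4)R 2/2 satisfied
Unsatisfied: (3,2), (6,1) — 2 in total.

2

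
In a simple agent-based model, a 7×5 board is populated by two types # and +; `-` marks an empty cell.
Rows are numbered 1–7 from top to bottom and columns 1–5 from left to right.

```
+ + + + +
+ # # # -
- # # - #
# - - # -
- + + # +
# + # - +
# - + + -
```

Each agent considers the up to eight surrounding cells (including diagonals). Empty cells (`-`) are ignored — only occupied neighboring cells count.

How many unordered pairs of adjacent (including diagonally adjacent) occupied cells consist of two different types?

Scan each occupied cell's neighbors to the right and below (and the two forward diagonals) so each pair is counted once.
From row 1: 9 unlike of 15 pairs (running 9/15).
From row 2: 2 unlike of 10 pairs (running 11/25).
From row 3: 0 unlike of 4 pairs (running 11/29).
From row 4: 3 unlike of 4 pairs (running 14/33).
From row 5: 6 unlike of 11 pairs (running 20/44).
From row 6: 5 unlike of 8 pairs (running 25/52).
From row 7: 0 unlike of 1 pairs (running 25/53).
Total adjacent occupied pairs: 53; unlike-type pairs: 25.

25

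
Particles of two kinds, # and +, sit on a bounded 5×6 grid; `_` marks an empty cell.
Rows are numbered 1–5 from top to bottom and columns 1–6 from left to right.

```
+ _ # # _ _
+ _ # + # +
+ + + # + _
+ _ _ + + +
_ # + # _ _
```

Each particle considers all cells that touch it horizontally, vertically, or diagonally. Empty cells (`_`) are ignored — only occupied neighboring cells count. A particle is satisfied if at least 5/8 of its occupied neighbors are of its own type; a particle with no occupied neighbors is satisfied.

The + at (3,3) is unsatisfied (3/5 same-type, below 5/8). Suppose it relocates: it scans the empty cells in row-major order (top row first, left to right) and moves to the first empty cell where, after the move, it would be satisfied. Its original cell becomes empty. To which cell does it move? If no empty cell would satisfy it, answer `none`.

(2,2)

Vacating (3,3). Empty cells in order:
  (1,2): 2/4 same-type → still unsatisfied.
  (1,5): 2/4 same-type → still unsatisfied.
  (1,6): 1/2 same-type → still unsatisfied.
  (2,2): 4/6 same-type → satisfied — stop here.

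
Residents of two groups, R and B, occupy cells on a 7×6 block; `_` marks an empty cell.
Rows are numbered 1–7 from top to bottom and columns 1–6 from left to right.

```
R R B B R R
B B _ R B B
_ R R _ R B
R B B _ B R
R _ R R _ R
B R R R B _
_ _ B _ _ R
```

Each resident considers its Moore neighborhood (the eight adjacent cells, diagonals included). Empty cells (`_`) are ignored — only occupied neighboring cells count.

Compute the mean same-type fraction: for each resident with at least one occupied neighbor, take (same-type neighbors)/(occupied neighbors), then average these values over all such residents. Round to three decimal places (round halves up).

0.375

Row 1: (1,1)R 1/3 · (1,2)R 1/4 · (1,3)B 2/4 · (1,4)B 2/4 · (1,5)R 2/5 · (1,6)R 1/3
Row 2: (2,1)B 1/4 · (2,2)B 2/6 · (2,4)R 3/6 · (2,5)B 3/7 · (2,6)B 2/5
Row 3: (3,2)R 2/6 · (3,3)R 2/5 · (3,5)R 2/6 · (3,6)B 3/5
Row 4: (4,1)R 2/3 · (4,2)B 1/6 · (4,3)B 1/5 · (4,5)B 1/5 · (4,6)R 2/4
Row 5: (5,1)R 2/4 · (5,3)R 4/6 · (5,4)R 3/6 · (5,6)R 1/3
Row 6: (6,1)B 0/2 · (6,2)R 3/5 · (6,3)R 4/5 · (6,4)R 3/5 · (6,5)B 0/4
Row 7: (7,3)B 0/3 · (7,6)R 0/1
Sum over 31 residents: 1/3 + 1/4 + 2/4 + 2/4 + 2/5 + 1/3 + 1/4 + 2/6 + 3/6 + 3/7 + 2/5 + 2/6 + 2/5 + 2/6 + 3/5 + 2/3 + 1/6 + 1/5 + 1/5 + 2/4 + 2/4 + 4/6 + 3/6 + 1/3 + 0/2 + 3/5 + 4/5 + 3/5 + 0/4 + 0/3 + 0/1 = 407/35; mean = 407/35 ÷ 31 = 407/1085 = 0.375115… → 0.375.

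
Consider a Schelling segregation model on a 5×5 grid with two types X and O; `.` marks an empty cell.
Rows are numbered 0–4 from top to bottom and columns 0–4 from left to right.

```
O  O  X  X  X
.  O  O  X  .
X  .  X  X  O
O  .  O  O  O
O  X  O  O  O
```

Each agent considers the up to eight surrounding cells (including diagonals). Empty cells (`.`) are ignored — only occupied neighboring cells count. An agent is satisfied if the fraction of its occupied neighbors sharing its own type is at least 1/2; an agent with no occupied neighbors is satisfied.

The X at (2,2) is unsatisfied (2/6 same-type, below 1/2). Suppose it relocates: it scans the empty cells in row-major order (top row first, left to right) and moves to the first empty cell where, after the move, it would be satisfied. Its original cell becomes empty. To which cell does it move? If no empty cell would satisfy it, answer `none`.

Vacating (2,2). Empty cells in order:
  (1,0): 1/4 same-type → still unsatisfied.
  (1,4): 4/5 same-type → satisfied — stop here.

(1,4)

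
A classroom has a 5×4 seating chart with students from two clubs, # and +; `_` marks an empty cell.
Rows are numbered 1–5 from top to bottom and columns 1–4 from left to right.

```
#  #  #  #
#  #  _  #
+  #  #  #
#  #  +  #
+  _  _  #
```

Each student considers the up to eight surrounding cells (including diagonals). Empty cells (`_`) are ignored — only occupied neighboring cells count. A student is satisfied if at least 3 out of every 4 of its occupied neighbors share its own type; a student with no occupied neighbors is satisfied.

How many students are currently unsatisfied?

7

(1,1)# 3/3 satisfied
(1,2)# 4/4 satisfied
(1,3)# 4/4 satisfied
(1,4)# 2/2 satisfied
(2,1)# 4/5 satisfied
(2,2)# 6/7 satisfied
(2,4)# 4/4 satisfied
(3,1)+ 0/5 not
(3,2)# 5/7 not
(3,3)# 6/7 satisfied
(3,4)# 3/4 satisfied
(4,1)# 2/4 not
(4,2)# 3/6 not
(4,3)+ 0/6 not
(4,4)# 3/4 satisfied
(5,1)+ 0/2 not
(5,4)# 1/2 not
Unsatisfied: (3,1), (3,2), (4,1), (4,2), (4,3), (5,1), (5,4) — 7 in total.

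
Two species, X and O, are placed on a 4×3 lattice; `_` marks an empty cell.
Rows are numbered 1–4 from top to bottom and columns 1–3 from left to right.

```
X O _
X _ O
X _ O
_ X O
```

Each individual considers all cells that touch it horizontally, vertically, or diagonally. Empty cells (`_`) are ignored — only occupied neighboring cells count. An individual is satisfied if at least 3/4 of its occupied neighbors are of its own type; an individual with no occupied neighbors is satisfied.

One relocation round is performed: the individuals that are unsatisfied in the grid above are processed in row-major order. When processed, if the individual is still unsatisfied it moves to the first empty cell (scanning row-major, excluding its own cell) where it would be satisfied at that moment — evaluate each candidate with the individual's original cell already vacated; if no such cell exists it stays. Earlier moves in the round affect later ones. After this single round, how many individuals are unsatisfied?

0

Initially unsatisfied (in order): (1,1), (1,2), (2,1), (3,3), (4,2), (4,3).
  (1,1) → (4,1).
  (1,2) → (1,3).
  (2,1): now satisfied by earlier moves; stays.
  (3,3): no empty cell satisfies it; stays.
  (4,2) → (1,1).
  (4,3): now satisfied by earlier moves; stays.
Resulting grid:
X _ O
X _ O
X _ O
X _ O
All satisfied now.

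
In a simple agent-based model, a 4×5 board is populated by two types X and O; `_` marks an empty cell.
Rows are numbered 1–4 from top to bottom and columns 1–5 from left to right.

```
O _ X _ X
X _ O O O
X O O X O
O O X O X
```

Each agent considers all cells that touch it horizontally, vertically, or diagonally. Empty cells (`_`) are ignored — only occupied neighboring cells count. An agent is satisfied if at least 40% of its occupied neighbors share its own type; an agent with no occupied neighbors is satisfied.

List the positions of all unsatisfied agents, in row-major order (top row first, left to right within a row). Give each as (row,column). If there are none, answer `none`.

Row 1: (1,1)O 0/1 unhappy · (1,3)X 0/2 unhappy · (1,5)X 0/2 unhappy
Row 2: (2,1)X 1/3 unhappy · (2,3)O 3/5 ok · (2,4)O 4/7 ok · (2,5)O 2/4 ok
Row 3: (3,1)X 1/4 unhappy · (3,2)O 4/7 ok · (3,3)O 5/7 ok · (3,4)X 2/8 unhappy · (3,5)O 3/5 ok
Row 4: (4,1)O 2/3 ok · (4,2)O 3/5 ok · (4,3)X 1/5 unhappy · (4,4)O 2/5 ok · (4,5)X 1/3 unhappy

(1,1), (1,3), (1,5), (2,1), (3,1), (3,4), (4,3), (4,5)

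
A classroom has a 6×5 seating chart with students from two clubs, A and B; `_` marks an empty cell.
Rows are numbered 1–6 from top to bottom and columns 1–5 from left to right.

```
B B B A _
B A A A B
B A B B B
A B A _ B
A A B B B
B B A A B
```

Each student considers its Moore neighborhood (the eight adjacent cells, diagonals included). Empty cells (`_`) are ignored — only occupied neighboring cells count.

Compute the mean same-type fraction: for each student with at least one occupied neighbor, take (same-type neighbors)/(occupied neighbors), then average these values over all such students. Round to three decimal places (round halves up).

(1,1)B 2/3
(1,2)B 3/5
(1,3)B 1/5
(1,4)A 2/4
(2,1)B 3/5
(2,2)A 2/8
(2,3)A 4/8
(2,4)A 2/7
(2,5)B 2/4
(3,1)B 2/5
(3,2)A 4/8
(3,3)B 2/7
(3,4)B 4/7
(3,5)B 3/4
(4,1)A 3/5
(4,2)B 3/8
(4,3)A 2/7
(4,5)B 4/4
(5,1)A 2/5
(5,2)A 4/8
(5,3)B 3/7
(5,4)B 4/7
(5,5)B 3/4
(6,1)B 1/3
(6,2)B 2/5
(6,3)A 2/5
(6,4)A 1/5
(6,5)B 2/3
Sum over 28 students: 2/3 + 3/5 + 1/5 + 2/4 + 3/5 + 2/8 + 4/8 + 2/7 + 2/4 + 2/5 + 4/8 + 2/7 + 4/7 + 3/4 + 3/5 + 3/8 + 2/7 + 4/4 + 2/5 + 4/8 + 3/7 + 4/7 + 3/4 + 1/3 + 2/5 + 2/5 + 1/5 + 2/3 = 11357/840; mean = 11357/840 ÷ 28 = 11357/23520 = 0.482865… → 0.483.

0.483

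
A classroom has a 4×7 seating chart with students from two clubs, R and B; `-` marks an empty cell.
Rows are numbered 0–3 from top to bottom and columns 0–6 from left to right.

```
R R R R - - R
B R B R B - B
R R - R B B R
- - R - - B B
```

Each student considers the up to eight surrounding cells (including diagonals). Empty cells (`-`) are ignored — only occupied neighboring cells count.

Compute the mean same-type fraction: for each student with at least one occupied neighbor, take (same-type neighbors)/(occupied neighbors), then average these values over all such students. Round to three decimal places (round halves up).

0.502

Row 0: (0,0)R 2/3 · (0,1)R 3/5 · (0,2)R 4/5 · (0,3)R 2/4 · (0,6)R 0/1
Row 1: (1,0)B 0/5 · (1,1)R 5/7 · (1,2)B 0/7 · (1,3)R 3/6 · (1,4)B 2/5 · (1,6)B 1/3
Row 2: (2,0)R 2/3 · (2,1)R 3/5 · (2,3)R 2/5 · (2,4)B 3/5 · (2,5)B 5/6 · (2,6)R 0/4
Row 3: (3,2)R 2/2 · (3,5)B 3/4 · (3,6)B 2/3
Sum over 20 students: 2/3 + 3/5 + 4/5 + 2/4 + 0/1 + 0/5 + 5/7 + 0/7 + 3/6 + 2/5 + 1/3 + 2/3 + 3/5 + 2/5 + 3/5 + 5/6 + 0/4 + 2/2 + 3/4 + 2/3 = 4213/420; mean = 4213/420 ÷ 20 = 4213/8400 = 0.501547… → 0.502.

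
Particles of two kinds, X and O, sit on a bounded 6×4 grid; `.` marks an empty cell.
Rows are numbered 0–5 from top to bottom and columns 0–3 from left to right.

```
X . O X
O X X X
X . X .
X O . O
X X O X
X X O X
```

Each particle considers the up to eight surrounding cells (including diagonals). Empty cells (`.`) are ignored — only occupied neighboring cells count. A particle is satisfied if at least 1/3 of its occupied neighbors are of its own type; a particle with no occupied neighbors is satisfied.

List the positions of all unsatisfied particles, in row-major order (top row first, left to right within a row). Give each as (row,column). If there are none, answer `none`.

(0,2), (1,0), (3,1), (4,3), (5,2)

(0,0)X 1/2 satisfied
(0,2)O 0/4 not
(0,3)X 2/3 satisfied
(1,0)O 0/3 not
(1,1)X 4/6 satisfied
(1,2)X 4/5 satisfied
(1,3)X 3/4 satisfied
(2,0)X 2/4 satisfied
(2,2)X 3/5 satisfied
(3,0)X 3/4 satisfied
(3,1)O 1/6 not
(3,3)O 1/3 satisfied
(4,0)X 4/5 satisfied
(4,1)X 4/7 satisfied
(4,2)O 3/7 satisfied
(4,3)X 1/4 not
(5,0)X 3/3 satisfied
(5,1)X 3/5 satisfied
(5,2)O 1/5 not
(5,3)X 1/3 satisfied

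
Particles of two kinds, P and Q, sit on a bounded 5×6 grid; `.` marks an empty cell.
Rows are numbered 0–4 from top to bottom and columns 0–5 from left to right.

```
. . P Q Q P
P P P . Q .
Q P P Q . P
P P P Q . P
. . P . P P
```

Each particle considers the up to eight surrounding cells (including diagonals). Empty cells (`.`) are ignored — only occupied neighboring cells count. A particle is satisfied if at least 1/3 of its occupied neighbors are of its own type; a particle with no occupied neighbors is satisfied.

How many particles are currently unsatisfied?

Row 0: (0,2)P 2/3 ok · (0,3)Q 2/4 ok · (0,4)Q 2/3 ok · (0,5)P 0/2 unhappy
Row 1: (1,0)P 2/3 ok · (1,1)P 5/6 ok · (1,2)P 4/6 ok · (1,4)Q 3/5 ok
Row 2: (2,0)Q 0/5 unhappy · (2,1)P 7/8 ok · (2,2)P 5/7 ok · (2,3)Q 2/5 ok · (2,5)P 1/2 ok
Row 3: (3,0)P 2/3 ok · (3,1)P 5/6 ok · (3,2)P 4/6 ok · (3,3)Q 1/5 unhappy · (3,5)P 3/3 ok
Row 4: (4,2)P 2/3 ok · (4,4)P 2/3 ok · (4,5)P 2/2 ok
Unsatisfied: (0,5), (2,0), (3,3) — 3 in total.

3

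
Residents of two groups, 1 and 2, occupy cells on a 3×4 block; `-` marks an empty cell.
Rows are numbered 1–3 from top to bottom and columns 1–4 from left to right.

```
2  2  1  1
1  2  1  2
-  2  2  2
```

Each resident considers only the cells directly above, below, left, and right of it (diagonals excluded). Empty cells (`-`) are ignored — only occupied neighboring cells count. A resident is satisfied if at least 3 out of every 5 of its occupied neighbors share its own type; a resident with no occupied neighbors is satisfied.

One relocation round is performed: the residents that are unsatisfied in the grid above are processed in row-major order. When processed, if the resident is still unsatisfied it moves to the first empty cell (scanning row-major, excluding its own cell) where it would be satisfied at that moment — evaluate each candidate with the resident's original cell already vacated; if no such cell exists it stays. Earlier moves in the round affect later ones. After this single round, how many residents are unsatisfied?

6

Initially unsatisfied (in order): (1,1), (1,4), (2,1), (2,2), (2,3), (2,4).
  (1,1): no empty cell satisfies it; stays.
  (1,4): no empty cell satisfies it; stays.
  (2,1): no empty cell satisfies it; stays.
  (2,2): no empty cell satisfies it; stays.
  (2,3): no empty cell satisfies it; stays.
  (2,4): no empty cell satisfies it; stays.
Resulting grid:
2 2 1 1
1 2 1 2
- 2 2 2
Unsatisfied now: (1,1), (1,4), (2,1), (2,2), (2,3), (2,4).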